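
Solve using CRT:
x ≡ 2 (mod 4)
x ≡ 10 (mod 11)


m₁ = 4, m₂ = 11, gcd = 1, so CRT applies. M = m₁·m₂ = 44
Let M₁ = M/m₁ = 11, M₂ = M/m₂ = 4
Find y₁ ≡ M₁⁻¹ (mod m₁): 11⁻¹ ≡ 3 (mod 4)
Find y₂ ≡ M₂⁻¹ (mod m₂): 4⁻¹ ≡ 3 (mod 11)
x = a₁·M₁·y₁ + a₂·M₂·y₂ = 2·11·3 + 10·4·3 = 186
Reduce mod 44: x ≡ 10
Check: 10 mod 4 = 2 ✓, 10 mod 11 = 10 ✓

x ≡ 10 (mod 44)


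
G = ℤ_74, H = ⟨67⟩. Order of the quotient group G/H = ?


|⟨67⟩| = n / gcd(67, 74) = 74 / 1 = 74
H is normal (ℤ_74 is abelian).
|G/H| = |G| / |H| = 74 / 74 = 1

|G/H| = 1


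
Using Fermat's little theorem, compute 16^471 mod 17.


Fermat's little theorem: if p is prime and gcd(a,p)=1, then a^(p-1) ≡ 1 (mod p)
p = 17 is prime, gcd(16,17) = 1
Reduce exponent: 471 mod 16 = 7
So 16^471 ≡ 16^7 (mod 17)
16^7 mod 17 = 16

16^471 ≡ 16 (mod 17)


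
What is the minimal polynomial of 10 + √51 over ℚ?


Let α = 10 + √51. Then α - 10 = √51, so (α - 10)² = 51, giving α² - 20α + 49 = 0. Degree 2 and α ∉ ℚ, so this is the minimal polynomial.

Minimal polynomial: x² - 20x + 49


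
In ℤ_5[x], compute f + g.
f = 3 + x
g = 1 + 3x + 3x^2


Add coefficients mod 5:
x^0: 3 + 1 = 4 (mod 5)
x^1: 1 + 3 = 4 (mod 5)
x^2: 0 + 3 = 3 (mod 5)
Result: 4 + 4x + 3x^2

f + g = 4 + 4x + 3x^2


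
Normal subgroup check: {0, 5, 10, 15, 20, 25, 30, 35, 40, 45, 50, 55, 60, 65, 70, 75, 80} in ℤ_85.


H = {0, 5, 10, 15, 20, 25, 30, 35, 40, 45, 50, 55, 60, 65, 70, 75, 80} in ℤ_85
ℤ_85 is abelian; every subgroup of an abelian group is normal

Yes, normal subgroup


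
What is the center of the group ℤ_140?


Z(G) = {g ∈ G | gx = xg for all x ∈ G}
ℤ_140 is abelian, so Z(G) = G

Z(ℤ_140) = ℤ_140


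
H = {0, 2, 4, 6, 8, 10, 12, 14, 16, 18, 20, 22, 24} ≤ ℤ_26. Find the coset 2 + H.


2 + H = {2 + h (mod 26) : h ∈ H}
2+0=2, 2+2=4, 2+4=6, 2+6=8, 2+8=10, 2+10=12, 2+12=14, 2+14=16, 2+16=18, 2+18=20, 2+20=22, 2+22=24, 2+24=0
2 + H = {0, 2, 4, 6, 8, 10, 12, 14, 16, 18, 20, 22, 24} = 0 + H

2 + H = {0, 2, 4, 6, 8, 10, 12, 14, 16, 18, 20, 22, 24}


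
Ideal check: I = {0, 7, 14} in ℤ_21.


Check ideal conditions for I = {0, 7, 14} in ℤ_21:
(1) I is an additive subgroup? Yes
(2) For r ∈ ℤ_21 and a ∈ I: r·a ∈ I? Yes

Yes, I is an ideal of ℤ_21


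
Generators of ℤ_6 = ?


g generates ℤ_n iff gcd(g,n) = 1
Checking each g ∈ {1,...,5}:
gcd(1,6) = 1
gcd(2,6) = 2
gcd(3,6) = 3
gcd(4,6) = 2
gcd(5,6) = 1
Generators: {1, 5}
Number of generators = φ(6) = 2

Generators of ℤ_6 = {1, 5}


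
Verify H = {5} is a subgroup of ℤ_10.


Subgroup test for H = {5} in (ℤ_10, +):
(1) 0 ∈ H? No
(2) Closure: for all a,b ∈ H, (a+b) mod 10 ∈ H? No  [counterexample: 5 + 5 = 0 ∉ H]
(3) Inverses: for all a ∈ H, -a mod 10 ∈ H? Yes

No, H is not a subgroup of ℤ_10


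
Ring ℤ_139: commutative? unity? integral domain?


ℤ_139 is a commutative ring with unity 1; 139 is prime, so ℤ_139 is a field (hence an integral domain)
Commutative: Yes
Integral domain: Yes
Has unity: Yes

ℤ_139: Commutative=Yes, Unity=Yes


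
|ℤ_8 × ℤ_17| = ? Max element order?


|ℤ_8 × ℤ_17| = 8 × 17 = 136
Max element order = lcm(8,17) = 136
Cyclic? Yes (gcd=1)

|ℤ_8×ℤ_17| = 136, max element order = 136


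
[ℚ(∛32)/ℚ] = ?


∛32 has minimal polynomial x³ - 32 (irreducible over ℚ since 32 is not a perfect cube)

[ℚ(∛32)/ℚ] = 3


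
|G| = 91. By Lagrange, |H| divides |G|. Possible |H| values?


Lagrange's theorem: |H| divides |G|
|G| = 91
Divisors of 91: 1, 7, 13, 91

Possible subgroup orders: {1, 7, 13, 91}


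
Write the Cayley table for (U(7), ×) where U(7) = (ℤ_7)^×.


Elements: {1, 2, 3, 4, 5, 6}
Operation: multiplication mod 7
Entry (a, b) = (a × b) mod 7

Cayley table:
  | 1 | 2 | 3 | 4 | 5 | 6
1 | 1 | 2 | 3 | 4 | 5 | 6
2 | 2 | 4 | 6 | 1 | 3 | 5
3 | 3 | 6 | 2 | 5 | 1 | 4
4 | 4 | 1 | 5 | 2 | 6 | 3
5 | 5 | 3 | 1 | 6 | 4 | 2
6 | 6 | 5 | 4 | 3 | 2 | 1


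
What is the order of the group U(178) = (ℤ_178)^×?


U(n) is the group of units mod n; |U(n)| = φ(n)
|U(178)| = φ(178) = 88

|U(178) = (ℤ_178)^×| = 88


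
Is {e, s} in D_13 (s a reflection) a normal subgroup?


H = {e, s} in D_13 (s a reflection)
r·s·r⁻¹ = sr⁻² ≠ s for n ≥ 3, so {e, s} is not closed under conjugation

No, not a normal subgroup


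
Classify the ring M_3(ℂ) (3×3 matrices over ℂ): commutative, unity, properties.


Matrix multiplication is non-commutative for n ≥ 2; the identity matrix I is the unity; singular matrices give zero divisors, so not an integral domain
Commutative: No
Integral domain: No
Has unity: Yes

M_3(ℂ) (3×3 matrices over ℂ): Commutative=No, Unity=Yes


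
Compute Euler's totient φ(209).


Factor n: 209 = 11 × 19
φ(n) = n · ∏(1 - 1/p) over distinct primes p | n
φ(209) = 209 · (1 - 1/11) · (1 - 1/19) = 180

φ(209) = 180


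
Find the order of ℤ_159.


ℤ_n has n elements.

|ℤ_159| = 159


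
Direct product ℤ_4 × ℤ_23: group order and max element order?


|ℤ_4 × ℤ_23| = 4 × 23 = 92
Max element order = lcm(4,23) = 92
Cyclic? Yes (gcd=1)

|ℤ_4×ℤ_23| = 92, max element order = 92


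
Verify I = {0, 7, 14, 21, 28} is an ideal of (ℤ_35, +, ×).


Check ideal conditions for I = {0, 7, 14, 21, 28} in ℤ_35:
(1) I is an additive subgroup? Yes
(2) For r ∈ ℤ_35 and a ∈ I: r·a ∈ I? Yes

Yes, I is an ideal of ℤ_35


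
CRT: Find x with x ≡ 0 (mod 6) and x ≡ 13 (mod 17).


m₁ = 6, m₂ = 17, gcd = 1, so CRT applies. M = m₁·m₂ = 102
Let M₁ = M/m₁ = 17, M₂ = M/m₂ = 6
Find y₁ ≡ M₁⁻¹ (mod m₁): 17⁻¹ ≡ 5 (mod 6)
Find y₂ ≡ M₂⁻¹ (mod m₂): 6⁻¹ ≡ 3 (mod 17)
x = a₁·M₁·y₁ + a₂·M₂·y₂ = 0·17·5 + 13·6·3 = 234
Reduce mod 102: x ≡ 30
Check: 30 mod 6 = 0 ✓, 30 mod 17 = 13 ✓

x ≡ 30 (mod 102)


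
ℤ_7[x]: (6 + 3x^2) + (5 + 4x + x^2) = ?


Add coefficients mod 7:
x^0: 6 + 5 = 4 (mod 7)
x^1: 0 + 4 = 4 (mod 7)
x^2: 3 + 1 = 4 (mod 7)
Result: 4 + 4x + 4x^2

f + g = 4 + 4x + 4x^2


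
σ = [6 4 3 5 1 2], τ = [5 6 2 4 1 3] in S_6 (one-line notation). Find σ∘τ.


σ∘τ: apply τ first, then σ
1 →τ 5 →σ 1
2 →τ 6 →σ 2
3 →τ 2 →σ 4
4 →τ 4 →σ 5
5 →τ 1 →σ 6
6 →τ 3 →σ 3

σ∘τ = [1 2 4 5 6 3]


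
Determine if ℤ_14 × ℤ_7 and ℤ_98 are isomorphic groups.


Comparing ℤ_14 × ℤ_7 and ℤ_98:
gcd(14,7) = 7 ≠ 1. Max element order in ℤ_14×ℤ_7 is lcm(14,7) = 14 < 98, so it has no element of order 98

No, ℤ_14 × ℤ_7 ≇ ℤ_98


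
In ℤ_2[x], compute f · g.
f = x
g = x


Expand and collect like terms; reduce coefficients mod 2:
x^0: 0·0 = 0 ≡ 0 (mod 2)
x^1: 0·1 + 1·0 = 0 ≡ 0 (mod 2)
x^2: 1·1 = 1 ≡ 1 (mod 2)
Result: x^2

f · g = x^2


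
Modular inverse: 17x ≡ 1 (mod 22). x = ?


Use the extended Euclidean algorithm to write 1 = 17·s + 22·t; then s mod 22 is the inverse.
Euclidean algorithm:
  17 = 0·22 + 17
  22 = 1·17 + 5
  17 = 3·5 + 2
  5 = 2·2 + 1
  2 = 2·1 + 0
gcd(17,22) = 1
Back-substitution gives: 17·(-9) + 22·(7) = 1
So 17⁻¹ ≡ -9 ≡ 13 (mod 22)
Check: 17 × 13 = 221 ≡ 1 (mod 22) ✓

17⁻¹ ≡ 13 (mod 22)


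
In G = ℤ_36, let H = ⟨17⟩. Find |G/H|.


|⟨17⟩| = n / gcd(17, 36) = 36 / 1 = 36
H is normal (ℤ_36 is abelian).
|G/H| = |G| / |H| = 36 / 36 = 1

|G/H| = 1


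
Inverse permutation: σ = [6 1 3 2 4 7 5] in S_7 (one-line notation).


To find σ⁻¹, swap domain and range:
σ(1) = 6 → σ⁻¹(6) = 1
σ(2) = 1 → σ⁻¹(1) = 2
σ(3) = 3 → σ⁻¹(3) = 3
σ(4) = 2 → σ⁻¹(2) = 4
σ(5) = 4 → σ⁻¹(4) = 5
σ(6) = 7 → σ⁻¹(7) = 6
σ(7) = 5 → σ⁻¹(5) = 7

σ⁻¹ = [2 4 3 5 7 1 6]


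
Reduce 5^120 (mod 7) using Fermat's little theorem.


Fermat's little theorem: if p is prime and gcd(a,p)=1, then a^(p-1) ≡ 1 (mod p)
p = 7 is prime, gcd(5,7) = 1
Reduce exponent: 120 mod 6 = 0
So 5^120 ≡ 5^0 (mod 7)
5^0 = 1

5^120 ≡ 1 (mod 7)


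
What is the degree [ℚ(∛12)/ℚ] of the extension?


∛12 has minimal polynomial x³ - 12 (irreducible over ℚ since 12 is not a perfect cube)

[ℚ(∛12)/ℚ] = 3


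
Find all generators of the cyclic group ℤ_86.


g generates ℤ_n iff gcd(g,n) = 1
Prime factors of 86: 2, 43
Generators are g ∈ {1,...,85} not divisible by any of these primes.
Generators: {1, 3, 5, 7, 9, 11, 13, 15, 17, 19, 21, 23, 25, 27, 29, 31, 33, 35, 37, 39, 41, 45, 47, 49, 51, 53, 55, 57, 59, 61, 63, 65, 67, 69, 71, 73, 75, 77, 79, 81, 83, 85}
Number of generators = φ(86) = 42

Generators of ℤ_86 = {1, 3, 5, 7, 9, 11, 13, 15, 17, 19, 21, 23, 25, 27, 29, 31, 33, 35, 37, 39, 41, 45, 47, 49, 51, 53, 55, 57, 59, 61, 63, 65, 67, 69, 71, 73, 75, 77, 79, 81, 83, 85}


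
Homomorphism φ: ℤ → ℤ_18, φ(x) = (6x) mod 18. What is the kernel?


Kernel = preimage of identity
ker(φ) = {x ∈ ℤ : 6x ≡ 0 (mod 18)}. gcd(6,18) = 6, so 6x ≡ 0 (mod 18) ⟺ x ≡ 0 (mod 18/6 = 3). Hence ker(φ) = 3ℤ

ker(φ) = 3ℤ


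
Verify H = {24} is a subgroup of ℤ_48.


Subgroup test for H = {24} in (ℤ_48, +):
(1) 0 ∈ H? No
(2) Closure: for all a,b ∈ H, (a+b) mod 48 ∈ H? No  [counterexample: 24 + 24 = 0 ∉ H]
(3) Inverses: for all a ∈ H, -a mod 48 ∈ H? Yes

No, H is not a subgroup of ℤ_48


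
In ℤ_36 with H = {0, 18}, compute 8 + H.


8 + H = {8 + h (mod 36) : h ∈ H}
8+0=8, 8+18=26

8 + H = {8, 26}


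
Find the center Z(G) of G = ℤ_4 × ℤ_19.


Z(G) = {g ∈ G | gx = xg for all x ∈ G}
Direct product of abelian groups is abelian, so Z(G) = G

Z(ℤ_4 × ℤ_19) = ℤ_4 × ℤ_19


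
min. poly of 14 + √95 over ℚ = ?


Let α = 14 + √95. Then α - 14 = √95, so (α - 14)² = 95, giving α² - 28α + 101 = 0. Degree 2 and α ∉ ℚ, so this is the minimal polynomial.

Minimal polynomial: x² - 28x + 101


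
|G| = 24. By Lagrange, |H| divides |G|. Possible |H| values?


Lagrange's theorem: |H| divides |G|
|G| = 24
Divisors of 24: 1, 2, 3, 4, 6, 8, 12, 24

Possible subgroup orders: {1, 2, 3, 4, 6, 8, 12, 24}


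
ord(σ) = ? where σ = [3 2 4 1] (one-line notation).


Cycle decomposition: (1 3 4)
Cycle lengths: 3
Order = lcm(3) = 3

ord(σ) = 3


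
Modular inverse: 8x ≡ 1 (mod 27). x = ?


Use the extended Euclidean algorithm to write 1 = 8·s + 27·t; then s mod 27 is the inverse.
Euclidean algorithm:
  8 = 0·27 + 8
  27 = 3·8 + 3
  8 = 2·3 + 2
  3 = 1·2 + 1
  2 = 2·1 + 0
gcd(8,27) = 1
Back-substitution gives: 8·(-10) + 27·(3) = 1
So 8⁻¹ ≡ -10 ≡ 17 (mod 27)
Check: 8 × 17 = 136 ≡ 1 (mod 27) ✓

8⁻¹ ≡ 17 (mod 27)


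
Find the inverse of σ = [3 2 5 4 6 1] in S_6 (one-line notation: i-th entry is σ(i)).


To find σ⁻¹, swap domain and range:
σ(1) = 3 → σ⁻¹(3) = 1
σ(2) = 2 → σ⁻¹(2) = 2
σ(3) = 5 → σ⁻¹(5) = 3
σ(4) = 4 → σ⁻¹(4) = 4
σ(5) = 6 → σ⁻¹(6) = 5
σ(6) = 1 → σ⁻¹(1) = 6

σ⁻¹ = [6 2 1 4 3 5]


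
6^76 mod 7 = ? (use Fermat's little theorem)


Fermat's little theorem: if p is prime and gcd(a,p)=1, then a^(p-1) ≡ 1 (mod p)
p = 7 is prime, gcd(6,7) = 1
Reduce exponent: 76 mod 6 = 4
So 6^76 ≡ 6^4 (mod 7)
6^4 mod 7 = 1

6^76 ≡ 1 (mod 7)


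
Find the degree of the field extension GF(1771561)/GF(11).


GF(1771561) = GF(11^6), so the extension degree is 6

[GF(1771561)/GF(11)] = 6


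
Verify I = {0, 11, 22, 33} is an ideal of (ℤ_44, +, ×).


Check ideal conditions for I = {0, 11, 22, 33} in ℤ_44:
(1) I is an additive subgroup? Yes
(2) For r ∈ ℤ_44 and a ∈ I: r·a ∈ I? Yes

Yes, I is an ideal of ℤ_44


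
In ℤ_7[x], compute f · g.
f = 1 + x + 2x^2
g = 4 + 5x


Expand and collect like terms; reduce coefficients mod 7:
x^0: 1·4 = 4 ≡ 4 (mod 7)
x^1: 1·5 + 1·4 = 9 ≡ 2 (mod 7)
x^2: 1·5 + 2·4 = 13 ≡ 6 (mod 7)
x^3: 2·5 = 10 ≡ 3 (mod 7)
Result: 4 + 2x + 6x^2 + 3x^3

f · g = 4 + 2x + 6x^2 + 3x^3


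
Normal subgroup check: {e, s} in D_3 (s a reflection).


H = {e, s} in D_3 (s a reflection)
r·s·r⁻¹ = sr⁻² ≠ s for n ≥ 3, so {e, s} is not closed under conjugation

No, not a normal subgroup


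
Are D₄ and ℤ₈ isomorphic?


Comparing D₄ and ℤ₈:
D₄ is non-abelian, ℤ₈ is abelian

No, D₄ ≇ ℤ₈


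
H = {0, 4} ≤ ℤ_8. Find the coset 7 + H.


7 + H = {7 + h (mod 8) : h ∈ H}
7+0=7, 7+4=3
7 + H = {3, 7} = 3 + H

7 + H = {3, 7}


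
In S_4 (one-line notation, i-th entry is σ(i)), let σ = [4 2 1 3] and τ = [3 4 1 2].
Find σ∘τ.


σ∘τ: apply τ first, then σ
1 →τ 3 →σ 1
2 →τ 4 →σ 3
3 →τ 1 →σ 4
4 →τ 2 →σ 2

σ∘τ = [1 3 4 2]


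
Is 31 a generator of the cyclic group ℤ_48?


g generates ℤ_n iff gcd(g, n) = 1
gcd(31, 48) = 1
Since gcd = 1, 31 is a generator.

Yes, 31 generates ℤ_48


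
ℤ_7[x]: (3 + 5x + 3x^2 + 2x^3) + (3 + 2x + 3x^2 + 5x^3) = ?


Add coefficients mod 7:
x^0: 3 + 3 = 6 (mod 7)
x^1: 5 + 2 = 0 (mod 7)
x^2: 3 + 3 = 6 (mod 7)
x^3: 2 + 5 = 0 (mod 7)
Result: 6 + 6x^2

f + g = 6 + 6x^2


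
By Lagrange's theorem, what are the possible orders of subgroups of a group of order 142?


Lagrange's theorem: |H| divides |G|
|G| = 142
Divisors of 142: 1, 2, 71, 142

Possible subgroup orders: {1, 2, 71, 142}


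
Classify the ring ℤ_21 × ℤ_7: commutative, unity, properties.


Direct product ring; commutative with unity (1,1); but (1,0)·(0,1) = (0,0) gives zero divisors, so not an integral domain
Commutative: Yes
Integral domain: No
Has unity: Yes

ℤ_21 × ℤ_7: Commutative=Yes, Unity=Yes


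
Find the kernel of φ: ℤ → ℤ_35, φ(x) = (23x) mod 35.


Kernel = preimage of identity
ker(φ) = {x ∈ ℤ : 23x ≡ 0 (mod 35)}. gcd(23,35) = 1, so 23x ≡ 0 (mod 35) ⟺ x ≡ 0 (mod 35/1 = 35). Hence ker(φ) = 35ℤ

ker(φ) = 35ℤ


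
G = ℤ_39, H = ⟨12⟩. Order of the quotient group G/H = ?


|⟨12⟩| = n / gcd(12, 39) = 39 / 3 = 13
H is normal (ℤ_39 is abelian).
|G/H| = |G| / |H| = 39 / 13 = 3

|G/H| = 3


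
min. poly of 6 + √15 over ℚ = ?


Let α = 6 + √15. Then α - 6 = √15, so (α - 6)² = 15, giving α² - 12α + 21 = 0. Degree 2 and α ∉ ℚ, so this is the minimal polynomial.

Minimal polynomial: x² - 12x + 21


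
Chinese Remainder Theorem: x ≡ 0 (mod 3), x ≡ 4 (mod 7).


m₁ = 3, m₂ = 7, gcd = 1, so CRT applies. M = m₁·m₂ = 21
Let M₁ = M/m₁ = 7, M₂ = M/m₂ = 3
Find y₁ ≡ M₁⁻¹ (mod m₁): 7⁻¹ ≡ 1 (mod 3)
Find y₂ ≡ M₂⁻¹ (mod m₂): 3⁻¹ ≡ 5 (mod 7)
x = a₁·M₁·y₁ + a₂·M₂·y₂ = 0·7·1 + 4·3·5 = 60
Reduce mod 21: x ≡ 18
Check: 18 mod 3 = 0 ✓, 18 mod 7 = 4 ✓

x ≡ 18 (mod 21)


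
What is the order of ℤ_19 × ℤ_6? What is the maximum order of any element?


|ℤ_19 × ℤ_6| = 19 × 6 = 114
Max element order = lcm(19,6) = 114
Cyclic? Yes (gcd=1)

|ℤ_19×ℤ_6| = 114, max element order = 114


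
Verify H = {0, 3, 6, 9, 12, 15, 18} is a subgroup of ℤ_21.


Subgroup test for H = {0, 3, 6, 9, 12, 15, 18} in (ℤ_21, +):
(1) 0 ∈ H? Yes
(2) Closure: for all a,b ∈ H, (a+b) mod 21 ∈ H? Yes
(3) Inverses: for all a ∈ H, -a mod 21 ∈ H? Yes

Yes, H is a subgroup of ℤ_21


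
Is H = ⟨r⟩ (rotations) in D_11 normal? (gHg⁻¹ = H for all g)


H = ⟨r⟩ (rotations) in D_11
The rotation subgroup ⟨r⟩ has index 2 in D_11, so it is normal

Yes, normal subgroup


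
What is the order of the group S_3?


|S_n| = n! (number of permutations of n symbols)
|S_3| = 3! = 6

|S_3| = 6


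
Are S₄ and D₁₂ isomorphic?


Comparing S₄ and D₁₂:
S₄ has trivial center; D₁₂ has center {e, r⁶}

No, S₄ ≇ D₁₂


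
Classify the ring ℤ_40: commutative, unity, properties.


ℤ_40 is a commutative ring with unity 1; 40 = 2×20 is composite, so 2·20 ≡ 0 gives zero divisors (not an integral domain)
Commutative: Yes
Integral domain: No
Has unity: Yes

ℤ_40: Commutative=Yes, Unity=Yes


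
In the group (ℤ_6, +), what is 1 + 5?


Operation: addition mod 6
1 + 5 = (a + b) mod 6 with a = 1, b = 5

1 + 5 = 0


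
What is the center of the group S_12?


Z(G) = {g ∈ G | gx = xg for all x ∈ G}
S_n is non-abelian for n ≥ 3; Z(S_12) is trivial

Z(S_12) = {e}


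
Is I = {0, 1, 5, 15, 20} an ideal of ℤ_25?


Check ideal conditions for I = {0, 1, 5, 15, 20} in ℤ_25:
(1) I is an additive subgroup? No
(2) For r ∈ ℤ_25 and a ∈ I: r·a ∈ I? No  [counterexample: r=2, a=1, r·a mod 25 = 2 ∉ I]

No, I is not an ideal of ℤ_25


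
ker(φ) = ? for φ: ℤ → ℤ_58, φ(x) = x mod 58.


Kernel = preimage of identity
ker(φ) = {x ∈ ℤ : x ≡ 0 (mod 58)} = 58ℤ = {0, ±58, ±116, ...}

ker(φ) = 58ℤ


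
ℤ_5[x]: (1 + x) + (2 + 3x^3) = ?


Add coefficients mod 5:
x^0: 1 + 2 = 3 (mod 5)
x^1: 1 + 0 = 1 (mod 5)
x^2: 0 + 0 = 0 (mod 5)
x^3: 0 + 3 = 3 (mod 5)
Result: 3 + x + 3x^3

f + g = 3 + x + 3x^3


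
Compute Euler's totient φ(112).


Factor n: 112 = 2^4 × 7
φ(n) = n · ∏(1 - 1/p) over distinct primes p | n
φ(112) = 112 · (1 - 1/2) · (1 - 1/7) = 48

φ(112) = 48


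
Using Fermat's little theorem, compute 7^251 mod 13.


Fermat's little theorem: if p is prime and gcd(a,p)=1, then a^(p-1) ≡ 1 (mod p)
p = 13 is prime, gcd(7,13) = 1
Reduce exponent: 251 mod 12 = 11
So 7^251 ≡ 7^11 (mod 13)
7^11 mod 13 = 2

7^251 ≡ 2 (mod 13)


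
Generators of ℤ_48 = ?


g generates ℤ_n iff gcd(g,n) = 1
Prime factors of 48: 2, 3
Generators are g ∈ {1,...,47} not divisible by any of these primes.
Generators: {1, 5, 7, 11, 13, 17, 19, 23, 25, 29, 31, 35, 37, 41, 43, 47}
Number of generators = φ(48) = 16

Generators of ℤ_48 = {1, 5, 7, 11, 13, 17, 19, 23, 25, 29, 31, 35, 37, 41, 43, 47}


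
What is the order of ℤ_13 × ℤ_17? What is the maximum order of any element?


|ℤ_13 × ℤ_17| = 13 × 17 = 221
Max element order = lcm(13,17) = 221
Cyclic? Yes (gcd=1)

|ℤ_13×ℤ_17| = 221, max element order = 221


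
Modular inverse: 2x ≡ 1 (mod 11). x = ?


Use the extended Euclidean algorithm to write 1 = 2·s + 11·t; then s mod 11 is the inverse.
Euclidean algorithm:
  2 = 0·11 + 2
  11 = 5·2 + 1
  2 = 2·1 + 0
gcd(2,11) = 1
Back-substitution gives: 2·(-5) + 11·(1) = 1
So 2⁻¹ ≡ -5 ≡ 6 (mod 11)
Check: 2 × 6 = 12 ≡ 1 (mod 11) ✓

2⁻¹ ≡ 6 (mod 11)


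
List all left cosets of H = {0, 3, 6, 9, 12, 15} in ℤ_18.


H = {0, 3, 6, 9, 12, 15}, |H| = 6
Number of cosets = |G|/|H| = 18/6 = 3
0 + H = {0, 3, 6, 9, 12, 15}
1 + H = {1, 4, 7, 10, 13, 16}
2 + H = {2, 5, 8, 11, 14, 17}

Cosets: 0+H={0,3,6,9,12,15}; 1+H={1,4,7,10,13,16}; 2+H={2,5,8,11,14,17}


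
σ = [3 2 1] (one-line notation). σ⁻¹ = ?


To find σ⁻¹, swap domain and range:
σ(1) = 3 → σ⁻¹(3) = 1
σ(2) = 2 → σ⁻¹(2) = 2
σ(3) = 1 → σ⁻¹(1) = 3

σ⁻¹ = [3 2 1]


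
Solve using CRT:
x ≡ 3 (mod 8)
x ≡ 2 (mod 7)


m₁ = 8, m₂ = 7, gcd = 1, so CRT applies. M = m₁·m₂ = 56
Let M₁ = M/m₁ = 7, M₂ = M/m₂ = 8
Find y₁ ≡ M₁⁻¹ (mod m₁): 7⁻¹ ≡ 7 (mod 8)
Find y₂ ≡ M₂⁻¹ (mod m₂): 8⁻¹ ≡ 1 (mod 7)
x = a₁·M₁·y₁ + a₂·M₂·y₂ = 3·7·7 + 2·8·1 = 163
Reduce mod 56: x ≡ 51
Check: 51 mod 8 = 3 ✓, 51 mod 7 = 2 ✓

x ≡ 51 (mod 56)


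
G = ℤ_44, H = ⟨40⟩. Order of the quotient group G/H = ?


|⟨40⟩| = n / gcd(40, 44) = 44 / 4 = 11
H is normal (ℤ_44 is abelian).
|G/H| = |G| / |H| = 44 / 11 = 4

|G/H| = 4


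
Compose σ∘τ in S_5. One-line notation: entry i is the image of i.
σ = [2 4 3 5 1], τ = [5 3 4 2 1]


σ∘τ: apply τ first, then σ
1 →τ 5 →σ 1
2 →τ 3 →σ 3
3 →τ 4 →σ 5
4 →τ 2 →σ 4
5 →τ 1 →σ 2

σ∘τ = [1 3 5 4 2]


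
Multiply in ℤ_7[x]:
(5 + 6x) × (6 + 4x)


Expand and collect like terms; reduce coefficients mod 7:
x^0: 5·6 = 30 ≡ 2 (mod 7)
x^1: 5·4 + 6·6 = 56 ≡ 0 (mod 7)
x^2: 6·4 = 24 ≡ 3 (mod 7)
Result: 2 + 3x^2

f · g = 2 + 3x^2


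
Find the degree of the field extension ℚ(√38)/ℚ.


√38 has minimal polynomial x² - 38 (irreducible over ℚ since 38 is squarefree)

[ℚ(√38)/ℚ] = 2


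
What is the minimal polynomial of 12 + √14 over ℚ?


Let α = 12 + √14. Then α - 12 = √14, so (α - 12)² = 14, giving α² - 24α + 130 = 0. Degree 2 and α ∉ ℚ, so this is the minimal polynomial.

Minimal polynomial: x² - 24x + 130


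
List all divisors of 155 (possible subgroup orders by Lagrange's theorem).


Lagrange's theorem: |H| divides |G|
|G| = 155
Divisors of 155: 1, 5, 31, 155

Possible subgroup orders: {1, 5, 31, 155}


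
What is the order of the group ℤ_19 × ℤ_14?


|A × B| = |A| · |B|
|ℤ_19 × ℤ_14| = 19 × 14 = 266

|ℤ_19 × ℤ_14| = 266


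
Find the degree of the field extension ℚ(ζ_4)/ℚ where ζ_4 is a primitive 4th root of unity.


[ℚ(ζ_n):ℚ] = deg Φ_n(x) = φ(n). Here φ(4) = 2

[ℚ(ζ_4)/ℚ where ζ_4 is a primitive 4th root of unity] = 2


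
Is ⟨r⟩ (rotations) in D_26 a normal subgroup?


H = ⟨r⟩ (rotations) in D_26
The rotation subgroup ⟨r⟩ has index 2 in D_26, so it is normal

Yes, normal subgroup


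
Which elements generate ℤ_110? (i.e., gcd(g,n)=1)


g generates ℤ_n iff gcd(g,n) = 1
Prime factors of 110: 2, 5, 11
Generators are g ∈ {1,...,109} not divisible by any of these primes.
Generators: {1, 3, 7, 9, 13, 17, 19, 21, 23, 27, 29, 31, 37, 39, 41, 43, 47, 49, 51, 53, 57, 59, 61, 63, 67, 69, 71, 73, 79, 81, 83, 87, 89, 91, 93, 97, 101, 103, 107, 109}
Number of generators = φ(110) = 40

Generators of ℤ_110 = {1, 3, 7, 9, 13, 17, 19, 21, 23, 27, 29, 31, 37, 39, 41, 43, 47, 49, 51, 53, 57, 59, 61, 63, 67, 69, 71, 73, 79, 81, 83, 87, 89, 91, 93, 97, 101, 103, 107, 109}


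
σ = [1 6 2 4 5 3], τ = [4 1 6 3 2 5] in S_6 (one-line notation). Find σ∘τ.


σ∘τ: apply τ first, then σ
1 →τ 4 →σ 4
2 →τ 1 →σ 1
3 →τ 6 →σ 3
4 →τ 3 →σ 2
5 →τ 2 →σ 6
6 →τ 5 →σ 5

σ∘τ = [4 1 3 2 6 5]


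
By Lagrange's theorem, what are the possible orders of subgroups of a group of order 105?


Lagrange's theorem: |H| divides |G|
|G| = 105
Divisors of 105: 1, 3, 5, 7, 15, 21, 35, 105

Possible subgroup orders: {1, 3, 5, 7, 15, 21, 35, 105}


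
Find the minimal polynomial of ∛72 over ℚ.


∛72 satisfies x³ - 72 = 0, irreducible over ℚ (no rational root; 72 is not a perfect cube)

Minimal polynomial: x³ - 72


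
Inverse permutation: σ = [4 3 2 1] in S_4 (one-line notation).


To find σ⁻¹, swap domain and range:
σ(1) = 4 → σ⁻¹(4) = 1
σ(2) = 3 → σ⁻¹(3) = 2
σ(3) = 2 → σ⁻¹(2) = 3
σ(4) = 1 → σ⁻¹(1) = 4

σ⁻¹ = [4 3 2 1]


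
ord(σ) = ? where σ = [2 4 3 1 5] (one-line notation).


Cycle decomposition: (1 2 4)
Cycle lengths: 3
Order = lcm(3) = 3

ord(σ) = 3


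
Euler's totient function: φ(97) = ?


Factor n: 97 = 97
φ(n) = n · ∏(1 - 1/p) over distinct primes p | n
φ(97) = 97 · (1 - 1/97) = 96

φ(97) = 96


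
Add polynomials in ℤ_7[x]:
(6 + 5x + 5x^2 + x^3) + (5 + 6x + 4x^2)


Add coefficients mod 7:
x^0: 6 + 5 = 4 (mod 7)
x^1: 5 + 6 = 4 (mod 7)
x^2: 5 + 4 = 2 (mod 7)
x^3: 1 + 0 = 1 (mod 7)
Result: 4 + 4x + 2x^2 + x^3

f + g = 4 + 4x + 2x^2 + x^3


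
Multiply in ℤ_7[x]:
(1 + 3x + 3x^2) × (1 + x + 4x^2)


Expand and collect like terms; reduce coefficients mod 7:
x^0: 1·1 = 1 ≡ 1 (mod 7)
x^1: 1·1 + 3·1 = 4 ≡ 4 (mod 7)
x^2: 1·4 + 3·1 + 3·1 = 10 ≡ 3 (mod 7)
x^3: 3·4 + 3·1 = 15 ≡ 1 (mod 7)
x^4: 3·4 = 12 ≡ 5 (mod 7)
Result: 1 + 4x + 3x^2 + x^3 + 5x^4

f · g = 1 + 4x + 3x^2 + x^3 + 5x^4


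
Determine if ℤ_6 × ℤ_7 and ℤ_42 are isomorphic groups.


Comparing ℤ_6 × ℤ_7 and ℤ_42:
gcd(6,7) = 1, so ℤ_6 × ℤ_7 ≅ ℤ_42 (CRT)

Yes, ℤ_6 × ℤ_7 ≅ ℤ_42


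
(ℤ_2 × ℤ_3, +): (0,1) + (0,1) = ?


Operation: componentwise addition mod (2, 3)
(0,1) + (0,1) = ((a₁+b₁) mod 2, (a₂+b₂) mod 3) with a = (0,1), b = (0,1)

(0,1) + (0,1) = (0,2)


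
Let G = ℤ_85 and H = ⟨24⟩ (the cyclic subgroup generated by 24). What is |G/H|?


|⟨24⟩| = n / gcd(24, 85) = 85 / 1 = 85
H is normal (ℤ_85 is abelian).
|G/H| = |G| / |H| = 85 / 85 = 1

|G/H| = 1


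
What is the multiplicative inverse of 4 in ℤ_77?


Use the extended Euclidean algorithm to write 1 = 4·s + 77·t; then s mod 77 is the inverse.
Euclidean algorithm:
  4 = 0·77 + 4
  77 = 19·4 + 1
  4 = 4·1 + 0
gcd(4,77) = 1
Back-substitution gives: 4·(-19) + 77·(1) = 1
So 4⁻¹ ≡ -19 ≡ 58 (mod 77)
Check: 4 × 58 = 232 ≡ 1 (mod 77) ✓

4⁻¹ ≡ 58 (mod 77)


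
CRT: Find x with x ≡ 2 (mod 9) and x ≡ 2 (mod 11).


m₁ = 9, m₂ = 11, gcd = 1, so CRT applies. M = m₁·m₂ = 99
Let M₁ = M/m₁ = 11, M₂ = M/m₂ = 9
Find y₁ ≡ M₁⁻¹ (mod m₁): 11⁻¹ ≡ 5 (mod 9)
Find y₂ ≡ M₂⁻¹ (mod m₂): 9⁻¹ ≡ 5 (mod 11)
x = a₁·M₁·y₁ + a₂·M₂·y₂ = 2·11·5 + 2·9·5 = 200
Reduce mod 99: x ≡ 2
Check: 2 mod 9 = 2 ✓, 2 mod 11 = 2 ✓

x ≡ 2 (mod 99)


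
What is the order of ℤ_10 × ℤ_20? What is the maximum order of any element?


|ℤ_10 × ℤ_20| = 10 × 20 = 200
Max element order = lcm(10,20) = 20
Cyclic? No (gcd=10)

|ℤ_10×ℤ_20| = 200, max element order = 20


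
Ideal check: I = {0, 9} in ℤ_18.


Check ideal conditions for I = {0, 9} in ℤ_18:
(1) I is an additive subgroup? Yes
(2) For r ∈ ℤ_18 and a ∈ I: r·a ∈ I? Yes

Yes, I is an ideal of ℤ_18


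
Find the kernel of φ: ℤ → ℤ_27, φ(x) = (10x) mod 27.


Kernel = preimage of identity
ker(φ) = {x ∈ ℤ : 10x ≡ 0 (mod 27)}. gcd(10,27) = 1, so 10x ≡ 0 (mod 27) ⟺ x ≡ 0 (mod 27/1 = 27). Hence ker(φ) = 27ℤ

ker(φ) = 27ℤ


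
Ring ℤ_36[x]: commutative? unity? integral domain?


ℤ_36 has zero divisors (2·18 ≡ 0), and these lift to constant zero divisors in ℤ_36[x]; so not an integral domain
Commutative: Yes
Integral domain: No
Has unity: Yes

ℤ_36[x]: Commutative=Yes, Unity=Yes


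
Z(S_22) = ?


Z(G) = {g ∈ G | gx = xg for all x ∈ G}
S_n is non-abelian for n ≥ 3; Z(S_22) is trivial

Z(S_22) = {e}


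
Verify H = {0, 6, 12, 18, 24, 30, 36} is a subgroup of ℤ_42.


Subgroup test for H = {0, 6, 12, 18, 24, 30, 36} in (ℤ_42, +):
(1) 0 ∈ H? Yes
(2) Closure: for all a,b ∈ H, (a+b) mod 42 ∈ H? Yes
(3) Inverses: for all a ∈ H, -a mod 42 ∈ H? Yes

Yes, H is a subgroup of ℤ_42


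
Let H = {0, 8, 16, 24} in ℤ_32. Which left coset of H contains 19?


19 + H = {19 + h (mod 32) : h ∈ H}
19+0=19, 19+8=27, 19+16=3, 19+24=11
19 + H = {3, 11, 19, 27} = 3 + H

19 + H = {3, 11, 19, 27}


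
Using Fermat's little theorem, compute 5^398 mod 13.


Fermat's little theorem: if p is prime and gcd(a,p)=1, then a^(p-1) ≡ 1 (mod p)
p = 13 is prime, gcd(5,13) = 1
Reduce exponent: 398 mod 12 = 2
So 5^398 ≡ 5^2 (mod 13)
5^2 mod 13 = 12

5^398 ≡ 12 (mod 13)


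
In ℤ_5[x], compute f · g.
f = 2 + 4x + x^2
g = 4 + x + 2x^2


Expand and collect like terms; reduce coefficients mod 5:
x^0: 2·4 = 8 ≡ 3 (mod 5)
x^1: 2·1 + 4·4 = 18 ≡ 3 (mod 5)
x^2: 2·2 + 4·1 + 1·4 = 12 ≡ 2 (mod 5)
x^3: 4·2 + 1·1 = 9 ≡ 4 (mod 5)
x^4: 1·2 = 2 ≡ 2 (mod 5)
Result: 3 + 3x + 2x^2 + 4x^3 + 2x^4

f · g = 3 + 3x + 2x^2 + 4x^3 + 2x^4


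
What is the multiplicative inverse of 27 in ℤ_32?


Use the extended Euclidean algorithm to write 1 = 27·s + 32·t; then s mod 32 is the inverse.
Euclidean algorithm:
  27 = 0·32 + 27
  32 = 1·27 + 5
  27 = 5·5 + 2
  5 = 2·2 + 1
  2 = 2·1 + 0
gcd(27,32) = 1
Back-substitution gives: 27·(-13) + 32·(11) = 1
So 27⁻¹ ≡ -13 ≡ 19 (mod 32)
Check: 27 × 19 = 513 ≡ 1 (mod 32) ✓

27⁻¹ ≡ 19 (mod 32)


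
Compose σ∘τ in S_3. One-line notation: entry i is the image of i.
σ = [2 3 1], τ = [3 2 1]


σ∘τ: apply τ first, then σ
1 →τ 3 →σ 1
2 →τ 2 →σ 3
3 →τ 1 →σ 2

σ∘τ = [1 3 2]


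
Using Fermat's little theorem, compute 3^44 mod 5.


Fermat's little theorem: if p is prime and gcd(a,p)=1, then a^(p-1) ≡ 1 (mod p)
p = 5 is prime, gcd(3,5) = 1
Reduce exponent: 44 mod 4 = 0
So 3^44 ≡ 3^0 (mod 5)
3^0 = 1

3^44 ≡ 1 (mod 5)


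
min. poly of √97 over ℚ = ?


√97 satisfies x² - 97 = 0, irreducible over ℚ since 97 is squarefree

Minimal polynomial: x² - 97


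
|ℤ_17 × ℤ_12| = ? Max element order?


|ℤ_17 × ℤ_12| = 17 × 12 = 204
Max element order = lcm(17,12) = 204
Cyclic? Yes (gcd=1)

|ℤ_17×ℤ_12| = 204, max element order = 204


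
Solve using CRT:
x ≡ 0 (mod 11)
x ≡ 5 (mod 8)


m₁ = 11, m₂ = 8, gcd = 1, so CRT applies. M = m₁·m₂ = 88
Let M₁ = M/m₁ = 8, M₂ = M/m₂ = 11
Find y₁ ≡ M₁⁻¹ (mod m₁): 8⁻¹ ≡ 7 (mod 11)
Find y₂ ≡ M₂⁻¹ (mod m₂): 11⁻¹ ≡ 3 (mod 8)
x = a₁·M₁·y₁ + a₂·M₂·y₂ = 0·8·7 + 5·11·3 = 165
Reduce mod 88: x ≡ 77
Check: 77 mod 11 = 0 ✓, 77 mod 8 = 5 ✓

x ≡ 77 (mod 88)


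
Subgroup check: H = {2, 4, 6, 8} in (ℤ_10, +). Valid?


Subgroup test for H = {2, 4, 6, 8} in (ℤ_10, +):
(1) 0 ∈ H? No
(2) Closure: for all a,b ∈ H, (a+b) mod 10 ∈ H? No  [counterexample: 2 + 8 = 0 ∉ H]
(3) Inverses: for all a ∈ H, -a mod 10 ∈ H? Yes

No, H is not a subgroup of ℤ_10


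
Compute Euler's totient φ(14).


φ(n) = count of k ∈ {1,...,n} with gcd(k,n)=1
Coprimes to 14: {1, 3, 5, 9, 11, 13}
Count: 6

φ(14) = 6


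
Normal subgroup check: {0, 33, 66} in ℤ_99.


H = {0, 33, 66} in ℤ_99
ℤ_99 is abelian; every subgroup of an abelian group is normal

Yes, normal subgroup


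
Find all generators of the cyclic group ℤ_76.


g generates ℤ_n iff gcd(g,n) = 1
Prime factors of 76: 2, 19
Generators are g ∈ {1,...,75} not divisible by any of these primes.
Generators: {1, 3, 5, 7, 9, 11, 13, 15, 17, 21, 23, 25, 27, 29, 31, 33, 35, 37, 39, 41, 43, 45, 47, 49, 51, 53, 55, 59, 61, 63, 65, 67, 69, 71, 73, 75}
Number of generators = φ(76) = 36

Generators of ℤ_76 = {1, 3, 5, 7, 9, 11, 13, 15, 17, 21, 23, 25, 27, 29, 31, 33, 35, 37, 39, 41, 43, 45, 47, 49, 51, 53, 55, 59, 61, 63, 65, 67, 69, 71, 73, 75}


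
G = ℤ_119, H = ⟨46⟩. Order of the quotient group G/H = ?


|⟨46⟩| = n / gcd(46, 119) = 119 / 1 = 119
H is normal (ℤ_119 is abelian).
|G/H| = |G| / |H| = 119 / 119 = 1

|G/H| = 1


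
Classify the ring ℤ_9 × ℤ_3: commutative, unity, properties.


Direct product ring; commutative with unity (1,1); but (1,0)·(0,1) = (0,0) gives zero divisors, so not an integral domain
Commutative: Yes
Integral domain: No
Has unity: Yes

ℤ_9 × ℤ_3: Commutative=Yes, Unity=Yes


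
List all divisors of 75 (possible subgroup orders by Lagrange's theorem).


Lagrange's theorem: |H| divides |G|
|G| = 75
Divisors of 75: 1, 3, 5, 15, 25, 75

Possible subgroup orders: {1, 3, 5, 15, 25, 75}


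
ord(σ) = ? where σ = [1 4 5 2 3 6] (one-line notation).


Cycle decomposition: (2 4) (3 5)
Cycle lengths: 2, 2
Order = lcm(2, 2) = 2

ord(σ) = 2


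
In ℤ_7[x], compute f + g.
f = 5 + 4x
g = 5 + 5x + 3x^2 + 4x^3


Add coefficients mod 7:
x^0: 5 + 5 = 3 (mod 7)
x^1: 4 + 5 = 2 (mod 7)
x^2: 0 + 3 = 3 (mod 7)
x^3: 0 + 4 = 4 (mod 7)
Result: 3 + 2x + 3x^2 + 4x^3

f + g = 3 + 2x + 3x^2 + 4x^3


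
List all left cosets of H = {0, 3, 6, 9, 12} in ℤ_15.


H = {0, 3, 6, 9, 12}, |H| = 5
Number of cosets = |G|/|H| = 15/5 = 3
0 + H = {0, 3, 6, 9, 12}
1 + H = {1, 4, 7, 10, 13}
2 + H = {2, 5, 8, 11, 14}

Cosets: 0+H={0,3,6,9,12}; 1+H={1,4,7,10,13}; 2+H={2,5,8,11,14}


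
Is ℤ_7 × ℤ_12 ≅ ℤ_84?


Comparing ℤ_7 × ℤ_12 and ℤ_84:
gcd(7,12) = 1, so ℤ_7 × ℤ_12 ≅ ℤ_84 (CRT)

Yes, ℤ_7 × ℤ_12 ≅ ℤ_84


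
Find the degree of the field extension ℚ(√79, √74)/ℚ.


[ℚ(√79,√74):ℚ] = [ℚ(√79,√74):ℚ(√79)]·[ℚ(√79):ℚ] = 2·2 = 4

[ℚ(√79, √74)/ℚ] = 4


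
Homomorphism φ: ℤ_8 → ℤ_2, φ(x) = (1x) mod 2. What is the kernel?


Kernel = preimage of identity
ker(φ) = {x ∈ ℤ_8 : 1x ≡ 0 (mod 2)}. Since 2 | 8, φ is well-defined. The kernel is the cyclic subgroup ⟨2⟩ of ℤ_8 (order 4), i.e. {0, 2, 4, 6}

ker(φ) = {0, 2, 4, 6}


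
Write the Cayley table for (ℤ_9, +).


Elements: {0, 1, 2, 3, 4, 5, 6, 7, 8}
Operation: addition mod 9
Entry (a, b) = (a + b) mod 9

Cayley table:
  | 0 | 1 | 2 | 3 | 4 | 5 | 6 | 7 | 8
0 | 0 | 1 | 2 | 3 | 4 | 5 | 6 | 7 | 8
1 | 1 | 2 | 3 | 4 | 5 | 6 | 7 | 8 | 0
2 | 2 | 3 | 4 | 5 | 6 | 7 | 8 | 0 | 1
3 | 3 | 4 | 5 | 6 | 7 | 8 | 0 | 1 | 2
4 | 4 | 5 | 6 | 7 | 8 | 0 | 1 | 2 | 3
5 | 5 | 6 | 7 | 8 | 0 | 1 | 2 | 3 | 4
6 | 6 | 7 | 8 | 0 | 1 | 2 | 3 | 4 | 5
7 | 7 | 8 | 0 | 1 | 2 | 3 | 4 | 5 | 6
8 | 8 | 0 | 1 | 2 | 3 | 4 | 5 | 6 | 7


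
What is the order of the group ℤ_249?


ℤ_n has n elements.

|ℤ_249| = 249


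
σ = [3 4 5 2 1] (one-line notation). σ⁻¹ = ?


To find σ⁻¹, swap domain and range:
σ(1) = 3 → σ⁻¹(3) = 1
σ(2) = 4 → σ⁻¹(4) = 2
σ(3) = 5 → σ⁻¹(5) = 3
σ(4) = 2 → σ⁻¹(2) = 4
σ(5) = 1 → σ⁻¹(1) = 5

σ⁻¹ = [5 4 1 2 3]


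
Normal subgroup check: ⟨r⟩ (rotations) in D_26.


H = ⟨r⟩ (rotations) in D_26
The rotation subgroup ⟨r⟩ has index 2 in D_26, so it is normal

Yes, normal subgroup


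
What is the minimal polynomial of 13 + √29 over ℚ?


Let α = 13 + √29. Then α - 13 = √29, so (α - 13)² = 29, giving α² - 26α + 140 = 0. Degree 2 and α ∉ ℚ, so this is the minimal polynomial.

Minimal polynomial: x² - 26x + 140


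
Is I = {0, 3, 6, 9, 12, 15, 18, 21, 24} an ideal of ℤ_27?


Check ideal conditions for I = {0, 3, 6, 9, 12, 15, 18, 21, 24} in ℤ_27:
(1) I is an additive subgroup? Yes
(2) For r ∈ ℤ_27 and a ∈ I: r·a ∈ I? Yes

Yes, I is an ideal of ℤ_27


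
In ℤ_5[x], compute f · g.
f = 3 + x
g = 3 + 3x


Expand and collect like terms; reduce coefficients mod 5:
x^0: 3·3 = 9 ≡ 4 (mod 5)
x^1: 3·3 + 1·3 = 12 ≡ 2 (mod 5)
x^2: 1·3 = 3 ≡ 3 (mod 5)
Result: 4 + 2x + 3x^2

f · g = 4 + 2x + 3x^2


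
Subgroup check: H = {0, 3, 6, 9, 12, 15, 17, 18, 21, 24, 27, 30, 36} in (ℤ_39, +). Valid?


Subgroup test for H = {0, 3, 6, 9, 12, 15, 17, 18, 21, 24, 27, 30, 36} in (ℤ_39, +):
(1) 0 ∈ H? Yes
(2) Closure: for all a,b ∈ H, (a+b) mod 39 ∈ H? No  [counterexample: 3 + 17 = 20 ∉ H]
(3) Inverses: for all a ∈ H, -a mod 39 ∈ H? No

No, H is not a subgroup of ℤ_39


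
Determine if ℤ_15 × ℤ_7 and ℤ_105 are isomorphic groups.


Comparing ℤ_15 × ℤ_7 and ℤ_105:
gcd(15,7) = 1, so ℤ_15 × ℤ_7 ≅ ℤ_105 (CRT)

Yes, ℤ_15 × ℤ_7 ≅ ℤ_105


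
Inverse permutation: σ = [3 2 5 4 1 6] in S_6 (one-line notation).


To find σ⁻¹, swap domain and range:
σ(1) = 3 → σ⁻¹(3) = 1
σ(2) = 2 → σ⁻¹(2) = 2
σ(3) = 5 → σ⁻¹(5) = 3
σ(4) = 4 → σ⁻¹(4) = 4
σ(5) = 1 → σ⁻¹(1) = 5
σ(6) = 6 → σ⁻¹(6) = 6

σ⁻¹ = [5 2 1 4 3 6]


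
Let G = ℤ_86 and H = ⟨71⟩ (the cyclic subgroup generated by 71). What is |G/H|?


|⟨71⟩| = n / gcd(71, 86) = 86 / 1 = 86
H is normal (ℤ_86 is abelian).
|G/H| = |G| / |H| = 86 / 86 = 1

|G/H| = 1


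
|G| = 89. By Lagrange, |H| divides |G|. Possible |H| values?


Lagrange's theorem: |H| divides |G|
|G| = 89
Divisors of 89: 1, 89

Possible subgroup orders: {1, 89}


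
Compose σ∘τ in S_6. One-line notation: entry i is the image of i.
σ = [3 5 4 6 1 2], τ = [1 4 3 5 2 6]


σ∘τ: apply τ first, then σ
1 →τ 1 →σ 3
2 →τ 4 →σ 6
3 →τ 3 →σ 4
4 →τ 5 →σ 1
5 →τ 2 →σ 5
6 →τ 6 →σ 2

σ∘τ = [3 6 4 1 5 2]


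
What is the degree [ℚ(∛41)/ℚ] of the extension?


∛41 has minimal polynomial x³ - 41 (irreducible over ℚ since 41 is not a perfect cube)

[ℚ(∛41)/ℚ] = 3


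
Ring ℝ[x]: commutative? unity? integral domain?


Polynomial ring over ℝ (an integral domain) is a commutative integral domain with unity 1
Commutative: Yes
Integral domain: Yes
Has unity: Yes

ℝ[x]: Commutative=Yes, Unity=Yes


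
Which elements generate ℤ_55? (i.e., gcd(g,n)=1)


g generates ℤ_n iff gcd(g,n) = 1
Prime factors of 55: 5, 11
Generators are g ∈ {1,...,54} not divisible by any of these primes.
Generators: {1, 2, 3, 4, 6, 7, 8, 9, 12, 13, 14, 16, 17, 18, 19, 21, 23, 24, 26, 27, 28, 29, 31, 32, 34, 36, 37, 38, 39, 41, 42, 43, 46, 47, 48, 49, 51, 52, 53, 54}
Number of generators = φ(55) = 40

Generators of ℤ_55 = {1, 2, 3, 4, 6, 7, 8, 9, 12, 13, 14, 16, 17, 18, 19, 21, 23, 24, 26, 27, 28, 29, 31, 32, 34, 36, 37, 38, 39, 41, 42, 43, 46, 47, 48, 49, 51, 52, 53, 54}


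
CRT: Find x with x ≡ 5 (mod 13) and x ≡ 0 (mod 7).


m₁ = 13, m₂ = 7, gcd = 1, so CRT applies. M = m₁·m₂ = 91
Let M₁ = M/m₁ = 7, M₂ = M/m₂ = 13
Find y₁ ≡ M₁⁻¹ (mod m₁): 7⁻¹ ≡ 2 (mod 13)
Find y₂ ≡ M₂⁻¹ (mod m₂): 13⁻¹ ≡ 6 (mod 7)
x = a₁·M₁·y₁ + a₂·M₂·y₂ = 5·7·2 + 0·13·6 = 70
Reduce mod 91: x ≡ 70
Check: 70 mod 13 = 5 ✓, 70 mod 7 = 0 ✓

x ≡ 70 (mod 91)


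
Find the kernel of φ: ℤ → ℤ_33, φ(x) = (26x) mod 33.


Kernel = preimage of identity
ker(φ) = {x ∈ ℤ : 26x ≡ 0 (mod 33)}. gcd(26,33) = 1, so 26x ≡ 0 (mod 33) ⟺ x ≡ 0 (mod 33/1 = 33). Hence ker(φ) = 33ℤ

ker(φ) = 33ℤ


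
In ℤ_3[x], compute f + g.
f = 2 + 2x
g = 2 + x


Add coefficients mod 3:
x^0: 2 + 2 = 1 (mod 3)
x^1: 2 + 1 = 0 (mod 3)
Result: 1

f + g = 1


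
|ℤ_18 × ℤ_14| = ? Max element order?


|ℤ_18 × ℤ_14| = 18 × 14 = 252
Max element order = lcm(18,14) = 126
Cyclic? No (gcd=2)

|ℤ_18×ℤ_14| = 252, max element order = 126


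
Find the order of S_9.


|S_n| = n! (number of permutations of n symbols)
|S_9| = 9! = 362880

|S_9| = 362880


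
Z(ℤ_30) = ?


Z(G) = {g ∈ G | gx = xg for all x ∈ G}
ℤ_30 is abelian, so Z(G) = G

Z(ℤ_30) = ℤ_30


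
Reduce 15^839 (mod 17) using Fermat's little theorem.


Fermat's little theorem: if p is prime and gcd(a,p)=1, then a^(p-1) ≡ 1 (mod p)
p = 17 is prime, gcd(15,17) = 1
Reduce exponent: 839 mod 16 = 7
So 15^839 ≡ 15^7 (mod 17)
15^7 mod 17 = 8

15^839 ≡ 8 (mod 17)


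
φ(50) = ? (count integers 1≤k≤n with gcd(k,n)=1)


Factor n: 50 = 2 × 5^2
φ(n) = n · ∏(1 - 1/p) over distinct primes p | n
φ(50) = 50 · (1 - 1/2) · (1 - 1/5) = 20

φ(50) = 20


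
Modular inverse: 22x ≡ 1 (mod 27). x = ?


Use the extended Euclidean algorithm to write 1 = 22·s + 27·t; then s mod 27 is the inverse.
Euclidean algorithm:
  22 = 0·27 + 22
  27 = 1·22 + 5
  22 = 4·5 + 2
  5 = 2·2 + 1
  2 = 2·1 + 0
gcd(22,27) = 1
Back-substitution gives: 22·(-11) + 27·(9) = 1
So 22⁻¹ ≡ -11 ≡ 16 (mod 27)
Check: 22 × 16 = 352 ≡ 1 (mod 27) ✓

22⁻¹ ≡ 16 (mod 27)


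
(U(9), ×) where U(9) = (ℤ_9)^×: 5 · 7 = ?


Operation: multiplication mod 9
5 · 7 = (a × b) mod 9 with a = 5, b = 7

5 · 7 = 8


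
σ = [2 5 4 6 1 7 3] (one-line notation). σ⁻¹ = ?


To find σ⁻¹, swap domain and range:
σ(1) = 2 → σ⁻¹(2) = 1
σ(2) = 5 → σ⁻¹(5) = 2
σ(3) = 4 → σ⁻¹(4) = 3
σ(4) = 6 → σ⁻¹(6) = 4
σ(5) = 1 → σ⁻¹(1) = 5
σ(6) = 7 → σ⁻¹(7) = 6
σ(7) = 3 → σ⁻¹(3) = 7

σ⁻¹ = [5 1 7 3 2 4 6]


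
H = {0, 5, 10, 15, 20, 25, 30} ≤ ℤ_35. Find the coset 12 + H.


12 + H = {12 + h (mod 35) : h ∈ H}
12+0=12, 12+5=17, 12+10=22, 12+15=27, 12+20=32, 12+25=2, 12+30=7
12 + H = {2, 7, 12, 17, 22, 27, 32} = 2 + H

12 + H = {2, 7, 12, 17, 22, 27, 32}
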